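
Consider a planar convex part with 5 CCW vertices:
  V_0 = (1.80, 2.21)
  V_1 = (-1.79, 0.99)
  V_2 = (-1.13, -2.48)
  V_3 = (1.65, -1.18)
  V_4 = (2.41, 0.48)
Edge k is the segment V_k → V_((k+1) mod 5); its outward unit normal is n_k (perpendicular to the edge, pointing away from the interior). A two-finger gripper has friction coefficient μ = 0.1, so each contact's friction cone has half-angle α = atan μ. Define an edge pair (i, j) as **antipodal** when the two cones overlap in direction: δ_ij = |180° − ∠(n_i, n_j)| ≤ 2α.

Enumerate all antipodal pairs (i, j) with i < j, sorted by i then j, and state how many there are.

α = atan 0.1 = 5.71°;  2α = 11.42°
n_0 = (-0.3218, +0.9468)
n_1 = (-0.9824, -0.1869)
n_2 = (+0.4236, -0.9058)
n_3 = (+0.9092, -0.4163)
n_4 = (+0.9431, +0.3325)
  (0,1): δ = 98.00°  ·
  (0,2): δ = 6.29°  ✓
  (0,3): δ = 46.63°  ·
  (0,4): δ = 90.65°  ·
  (1,2): δ = 75.71°  ·
  (1,3): δ = 35.37°  ·
  (1,4): δ = 8.65°  ✓
  (2,3): δ = 139.66°  ·
  (2,4): δ = 95.64°  ·
  (3,4): δ = 135.98°  ·
antipodal pairs: 2

count = 2; pairs: (0,2), (1,4)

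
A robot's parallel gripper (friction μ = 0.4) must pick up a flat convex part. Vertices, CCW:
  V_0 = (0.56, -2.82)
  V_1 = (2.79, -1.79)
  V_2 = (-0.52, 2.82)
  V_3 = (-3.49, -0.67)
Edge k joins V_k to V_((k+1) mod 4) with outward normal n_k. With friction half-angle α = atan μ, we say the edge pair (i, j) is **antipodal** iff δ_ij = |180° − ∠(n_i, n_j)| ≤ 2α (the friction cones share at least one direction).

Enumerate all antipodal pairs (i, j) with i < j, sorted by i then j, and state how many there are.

α = atan 0.4 = 21.80°;  2α = 43.60°
n_0 = (+0.4193, -0.9078)
n_1 = (+0.8123, +0.5832)
n_2 = (-0.7616, +0.6481)
n_3 = (-0.4689, -0.8833)
  (0,1): δ = 79.11°  ·
  (0,2): δ = 24.81°  ✓
  (0,3): δ = 127.25°  ·
  (1,2): δ = 76.08°  ·
  (1,3): δ = 26.36°  ✓
  (2,3): δ = 77.56°  ·
antipodal pairs: 2

count = 2; pairs: (0,2), (1,3)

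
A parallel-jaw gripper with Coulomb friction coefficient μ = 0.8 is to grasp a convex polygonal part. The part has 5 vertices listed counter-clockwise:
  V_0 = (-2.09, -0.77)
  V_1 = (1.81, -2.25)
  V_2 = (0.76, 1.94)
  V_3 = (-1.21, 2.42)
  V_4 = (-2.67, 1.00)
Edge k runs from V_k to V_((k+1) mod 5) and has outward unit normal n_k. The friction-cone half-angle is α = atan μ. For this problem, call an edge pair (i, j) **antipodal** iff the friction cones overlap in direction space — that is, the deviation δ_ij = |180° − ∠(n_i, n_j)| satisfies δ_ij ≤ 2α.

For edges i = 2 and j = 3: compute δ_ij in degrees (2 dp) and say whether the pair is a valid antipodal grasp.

α = atan 0.8 = 38.66°;  2α = 77.32°
edge 2: e_2 = (-1.97, +0.48);  n_2 = (+0.2367, +0.9716)
edge 3: e_3 = (-1.46, -1.42);  n_3 = (-0.6972, +0.7169)
∠(n_2, n_3) = 57.90°
δ = |180° − 57.90°| = 122.10°
122.10° > 2α = 77.32°  →  invalid

δ = 122.10°, invalid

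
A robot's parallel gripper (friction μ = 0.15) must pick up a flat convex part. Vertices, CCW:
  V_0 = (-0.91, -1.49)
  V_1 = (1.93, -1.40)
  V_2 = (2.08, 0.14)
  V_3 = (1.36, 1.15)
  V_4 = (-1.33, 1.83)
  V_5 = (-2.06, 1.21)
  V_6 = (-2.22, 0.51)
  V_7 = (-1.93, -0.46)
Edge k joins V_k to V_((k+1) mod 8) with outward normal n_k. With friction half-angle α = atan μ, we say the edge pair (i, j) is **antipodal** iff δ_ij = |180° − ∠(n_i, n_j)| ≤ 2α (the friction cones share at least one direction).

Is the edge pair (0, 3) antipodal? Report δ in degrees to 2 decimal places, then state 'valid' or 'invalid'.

α = atan 0.15 = 8.53°;  2α = 17.06°
edge 0: e_0 = (+2.84, +0.09);  n_0 = (+0.0317, -0.9995)
edge 3: e_3 = (-2.69, +0.68);  n_3 = (+0.2451, +0.9695)
∠(n_0, n_3) = 164.00°
δ = |180° − 164.00°| = 16.00°
16.00° ≤ 2α = 17.06°  →  valid

δ = 16.00°, valid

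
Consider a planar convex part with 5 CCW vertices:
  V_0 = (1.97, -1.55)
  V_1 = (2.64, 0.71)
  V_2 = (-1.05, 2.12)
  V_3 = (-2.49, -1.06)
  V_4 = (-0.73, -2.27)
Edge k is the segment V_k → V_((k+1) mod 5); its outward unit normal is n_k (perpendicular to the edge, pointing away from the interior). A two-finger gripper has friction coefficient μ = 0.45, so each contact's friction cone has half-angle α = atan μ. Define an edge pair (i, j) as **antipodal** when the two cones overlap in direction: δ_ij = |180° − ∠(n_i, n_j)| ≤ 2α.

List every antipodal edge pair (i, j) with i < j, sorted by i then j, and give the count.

α = atan 0.45 = 24.23°;  2α = 48.46°
n_0 = (+0.9588, -0.2842)
n_1 = (+0.3569, +0.9341)
n_2 = (-0.9110, +0.4125)
n_3 = (-0.5665, -0.8240)
n_4 = (+0.2577, -0.9662)
  (0,1): δ = 94.40°  ·
  (0,2): δ = 7.85°  ✓
  (0,3): δ = 72.00°  ·
  (0,4): δ = 121.44°  ·
  (1,2): δ = 93.45°  ·
  (1,3): δ = 13.60°  ✓
  (1,4): δ = 35.84°  ✓
  (2,3): δ = 100.15°  ·
  (2,4): δ = 50.71°  ·
  (3,4): δ = 130.56°  ·
antipodal pairs: 3

count = 3; pairs: (0,2), (1,3), (1,4)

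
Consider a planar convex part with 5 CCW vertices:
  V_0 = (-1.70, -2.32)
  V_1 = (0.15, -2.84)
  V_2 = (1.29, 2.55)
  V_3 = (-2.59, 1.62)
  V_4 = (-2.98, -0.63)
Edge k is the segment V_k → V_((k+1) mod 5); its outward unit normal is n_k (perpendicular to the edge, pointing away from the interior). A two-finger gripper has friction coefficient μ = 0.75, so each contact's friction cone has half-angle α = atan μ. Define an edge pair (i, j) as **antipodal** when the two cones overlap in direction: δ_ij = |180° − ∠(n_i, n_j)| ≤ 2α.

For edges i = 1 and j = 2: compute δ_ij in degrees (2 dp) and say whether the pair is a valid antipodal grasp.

α = atan 0.75 = 36.87°;  2α = 73.74°
edge 1: e_1 = (+1.14, +5.39);  n_1 = (+0.9784, -0.2069)
edge 2: e_2 = (-3.88, -0.93);  n_2 = (-0.2331, +0.9725)
∠(n_1, n_2) = 115.42°
δ = |180° − 115.42°| = 64.58°
64.58° ≤ 2α = 73.74°  →  valid

δ = 64.58°, valid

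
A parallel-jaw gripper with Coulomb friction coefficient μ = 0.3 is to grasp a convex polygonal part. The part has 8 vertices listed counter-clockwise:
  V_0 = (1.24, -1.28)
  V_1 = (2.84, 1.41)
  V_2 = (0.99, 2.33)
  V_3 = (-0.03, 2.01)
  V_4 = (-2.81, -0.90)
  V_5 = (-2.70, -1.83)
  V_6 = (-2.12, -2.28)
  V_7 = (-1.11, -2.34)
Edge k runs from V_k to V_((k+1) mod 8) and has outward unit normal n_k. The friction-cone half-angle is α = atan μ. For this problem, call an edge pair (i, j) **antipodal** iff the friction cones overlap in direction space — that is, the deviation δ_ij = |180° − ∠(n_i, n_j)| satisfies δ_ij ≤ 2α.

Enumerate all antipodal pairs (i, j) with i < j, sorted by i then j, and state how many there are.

α = atan 0.3 = 16.70°;  2α = 33.40°
n_0 = (+0.8595, -0.5112)
n_1 = (+0.4453, +0.8954)
n_2 = (-0.2993, +0.9541)
n_3 = (-0.7231, +0.6908)
n_4 = (-0.9931, -0.1175)
n_5 = (-0.6130, -0.7901)
n_6 = (-0.0593, -0.9982)
n_7 = (+0.4112, -0.9116)
  (0,1): δ = 85.70°  ·
  (0,2): δ = 41.84°  ·
  (0,3): δ = 12.95°  ✓
  (0,4): δ = 37.49°  ·
  (0,5): δ = 82.94°  ·
  (0,6): δ = 117.34°  ·
  (0,7): δ = 145.02°  ·
  (1,2): δ = 136.14°  ·
  (1,3): δ = 107.25°  ·
  (1,4): δ = 56.81°  ·
  (1,5): δ = 11.37°  ✓
  (1,6): δ = 23.04°  ✓
  (1,7): δ = 50.72°  ·
  (2,3): δ = 151.11°  ·
  (2,4): δ = 100.67°  ·
  (2,5): δ = 55.22°  ·
  (2,6): δ = 20.82°  ✓
  (2,7): δ = 6.86°  ✓
  (3,4): δ = 129.56°  ·
  (3,5): δ = 84.12°  ·
  (3,6): δ = 49.71°  ·
  (3,7): δ = 22.03°  ✓
  (4,5): δ = 134.55°  ·
  (4,6): δ = 100.15°  ·
  (4,7): δ = 72.47°  ·
  (5,6): δ = 145.59°  ·
  (5,7): δ = 117.92°  ·
  (6,7): δ = 152.32°  ·
antipodal pairs: 6

count = 6; pairs: (0,3), (1,5), (1,6), (2,6), (2,7), (3,7)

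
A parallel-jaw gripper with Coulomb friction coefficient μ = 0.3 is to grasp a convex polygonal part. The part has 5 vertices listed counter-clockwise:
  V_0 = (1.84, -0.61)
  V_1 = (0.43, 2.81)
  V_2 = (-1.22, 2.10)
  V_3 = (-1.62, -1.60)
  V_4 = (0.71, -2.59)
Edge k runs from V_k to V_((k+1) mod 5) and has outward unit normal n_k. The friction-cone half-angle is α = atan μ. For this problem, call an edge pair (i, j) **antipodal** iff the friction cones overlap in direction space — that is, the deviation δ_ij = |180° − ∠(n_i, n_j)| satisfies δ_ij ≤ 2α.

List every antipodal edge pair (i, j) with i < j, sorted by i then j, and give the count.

α = atan 0.3 = 16.70°;  2α = 33.40°
n_0 = (+0.9245, +0.3812)
n_1 = (-0.3953, +0.9186)
n_2 = (-0.9942, +0.1075)
n_3 = (-0.3911, -0.9204)
n_4 = (+0.8685, -0.4957)
  (0,1): δ = 89.12°  ·
  (0,2): δ = 28.58°  ✓
  (0,3): δ = 44.57°  ·
  (0,4): δ = 127.88°  ·
  (1,2): δ = 119.45°  ·
  (1,3): δ = 46.30°  ·
  (1,4): δ = 37.00°  ·
  (2,3): δ = 106.85°  ·
  (2,4): δ = 23.54°  ✓
  (3,4): δ = 96.69°  ·
antipodal pairs: 2

count = 2; pairs: (0,2), (2,4)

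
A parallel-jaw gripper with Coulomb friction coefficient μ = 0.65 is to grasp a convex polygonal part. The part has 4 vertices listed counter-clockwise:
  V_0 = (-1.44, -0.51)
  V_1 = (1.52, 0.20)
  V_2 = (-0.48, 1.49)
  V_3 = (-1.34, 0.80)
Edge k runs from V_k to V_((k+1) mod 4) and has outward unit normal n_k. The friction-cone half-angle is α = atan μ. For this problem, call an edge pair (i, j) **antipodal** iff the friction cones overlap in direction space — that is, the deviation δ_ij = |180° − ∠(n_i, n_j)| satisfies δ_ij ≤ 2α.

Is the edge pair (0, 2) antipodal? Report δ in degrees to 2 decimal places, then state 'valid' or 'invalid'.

δ = 25.25°, valid

α = atan 0.65 = 33.02°;  2α = 66.05°
edge 0: e_0 = (+2.96, +0.71);  n_0 = (+0.2332, -0.9724)
edge 2: e_2 = (-0.86, -0.69);  n_2 = (-0.6258, +0.7800)
∠(n_0, n_2) = 154.75°
δ = |180° − 154.75°| = 25.25°
25.25° ≤ 2α = 66.05°  →  valid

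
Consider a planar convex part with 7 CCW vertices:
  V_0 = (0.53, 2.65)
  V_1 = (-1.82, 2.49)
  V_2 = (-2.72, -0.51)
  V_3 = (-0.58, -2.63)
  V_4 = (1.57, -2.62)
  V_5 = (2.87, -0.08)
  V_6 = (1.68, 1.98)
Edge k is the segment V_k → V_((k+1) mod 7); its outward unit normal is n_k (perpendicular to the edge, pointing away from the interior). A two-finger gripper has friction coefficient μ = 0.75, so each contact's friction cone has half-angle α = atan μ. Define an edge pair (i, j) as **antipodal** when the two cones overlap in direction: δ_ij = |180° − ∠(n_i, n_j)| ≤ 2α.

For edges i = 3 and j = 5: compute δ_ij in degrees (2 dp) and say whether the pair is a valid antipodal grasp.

α = atan 0.75 = 36.87°;  2α = 73.74°
edge 3: e_3 = (+2.15, +0.01);  n_3 = (+0.0047, -1.0000)
edge 5: e_5 = (-1.19, +2.06);  n_5 = (+0.8659, +0.5002)
∠(n_3, n_5) = 119.75°
δ = |180° − 119.75°| = 60.25°
60.25° ≤ 2α = 73.74°  →  valid

δ = 60.25°, valid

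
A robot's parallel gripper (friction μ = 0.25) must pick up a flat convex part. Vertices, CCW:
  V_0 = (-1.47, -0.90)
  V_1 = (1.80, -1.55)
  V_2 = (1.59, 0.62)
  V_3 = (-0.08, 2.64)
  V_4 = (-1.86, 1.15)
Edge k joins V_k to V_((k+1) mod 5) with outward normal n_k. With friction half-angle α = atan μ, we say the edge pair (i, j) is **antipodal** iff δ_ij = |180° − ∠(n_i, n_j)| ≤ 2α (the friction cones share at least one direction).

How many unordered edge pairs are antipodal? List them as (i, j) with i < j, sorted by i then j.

count = 1; pairs: (1,4)

α = atan 0.25 = 14.04°;  2α = 28.07°
n_0 = (-0.1950, -0.9808)
n_1 = (+0.9954, +0.0963)
n_2 = (+0.7707, +0.6372)
n_3 = (-0.6419, +0.7668)
n_4 = (-0.9824, -0.1869)
  (0,1): δ = 73.23°  ·
  (0,2): δ = 39.18°  ·
  (0,3): δ = 51.17°  ·
  (0,4): δ = 112.01°  ·
  (1,2): δ = 145.95°  ·
  (1,3): δ = 55.60°  ·
  (1,4): δ = 5.24°  ✓
  (2,3): δ = 89.65°  ·
  (2,4): δ = 28.81°  ·
  (3,4): δ = 119.16°  ·
antipodal pairs: 1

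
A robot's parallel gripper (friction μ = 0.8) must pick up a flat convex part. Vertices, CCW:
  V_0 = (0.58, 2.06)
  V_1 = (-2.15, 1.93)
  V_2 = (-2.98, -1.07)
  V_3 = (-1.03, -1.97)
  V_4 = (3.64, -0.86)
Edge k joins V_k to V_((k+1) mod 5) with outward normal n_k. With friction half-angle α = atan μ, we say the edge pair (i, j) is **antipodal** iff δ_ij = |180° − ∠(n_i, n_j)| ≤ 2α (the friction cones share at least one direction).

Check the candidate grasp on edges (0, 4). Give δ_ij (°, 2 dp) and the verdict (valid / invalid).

α = atan 0.8 = 38.66°;  2α = 77.32°
edge 0: e_0 = (-2.73, -0.13);  n_0 = (-0.0476, +0.9989)
edge 4: e_4 = (-3.06, +2.92);  n_4 = (+0.6904, +0.7235)
∠(n_0, n_4) = 46.39°
δ = |180° − 46.39°| = 133.61°
133.61° > 2α = 77.32°  →  invalid

δ = 133.61°, invalid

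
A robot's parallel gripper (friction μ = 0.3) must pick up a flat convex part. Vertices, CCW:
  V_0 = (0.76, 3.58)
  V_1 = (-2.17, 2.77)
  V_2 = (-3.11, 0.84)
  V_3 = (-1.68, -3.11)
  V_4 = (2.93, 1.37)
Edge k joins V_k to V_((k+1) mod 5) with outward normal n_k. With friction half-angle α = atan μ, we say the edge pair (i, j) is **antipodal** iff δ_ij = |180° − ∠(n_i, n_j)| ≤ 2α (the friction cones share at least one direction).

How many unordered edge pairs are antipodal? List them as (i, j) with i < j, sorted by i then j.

α = atan 0.3 = 16.70°;  2α = 33.40°
n_0 = (-0.2665, +0.9638)
n_1 = (-0.8990, +0.4379)
n_2 = (-0.9403, -0.3404)
n_3 = (+0.6969, -0.7171)
n_4 = (+0.7135, +0.7006)
  (0,1): δ = 131.42°  ·
  (0,2): δ = 85.55°  ·
  (0,3): δ = 28.73°  ✓
  (0,4): δ = 119.02°  ·
  (1,2): δ = 134.13°  ·
  (1,3): δ = 19.85°  ✓
  (1,4): δ = 70.45°  ·
  (2,3): δ = 65.72°  ·
  (2,4): δ = 24.58°  ✓
  (3,4): δ = 89.70°  ·
antipodal pairs: 3

count = 3; pairs: (0,3), (1,3), (2,4)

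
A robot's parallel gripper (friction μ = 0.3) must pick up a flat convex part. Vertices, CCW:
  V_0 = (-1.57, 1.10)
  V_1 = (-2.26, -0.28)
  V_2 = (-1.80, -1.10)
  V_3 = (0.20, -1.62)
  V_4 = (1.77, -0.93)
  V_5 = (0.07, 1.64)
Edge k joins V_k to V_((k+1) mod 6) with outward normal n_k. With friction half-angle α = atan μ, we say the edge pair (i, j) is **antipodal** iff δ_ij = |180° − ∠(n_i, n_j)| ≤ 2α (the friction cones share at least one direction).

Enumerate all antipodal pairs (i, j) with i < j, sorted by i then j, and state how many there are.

α = atan 0.3 = 16.70°;  2α = 33.40°
n_0 = (-0.8944, +0.4472)
n_1 = (-0.8721, -0.4893)
n_2 = (-0.2516, -0.9678)
n_3 = (+0.4023, -0.9155)
n_4 = (+0.8340, +0.5517)
n_5 = (-0.3128, +0.9498)
  (0,1): δ = 124.14°  ·
  (0,2): δ = 78.01°  ·
  (0,3): δ = 39.71°  ·
  (0,4): δ = 60.05°  ·
  (0,5): δ = 134.79°  ·
  (1,2): δ = 133.87°  ·
  (1,3): δ = 95.57°  ·
  (1,4): δ = 4.19°  ✓
  (1,5): δ = 78.93°  ·
  (2,3): δ = 141.70°  ·
  (2,4): δ = 41.94°  ·
  (2,5): δ = 32.80°  ✓
  (3,4): δ = 80.24°  ·
  (3,5): δ = 5.50°  ✓
  (4,5): δ = 105.26°  ·
antipodal pairs: 3

count = 3; pairs: (1,4), (2,5), (3,5)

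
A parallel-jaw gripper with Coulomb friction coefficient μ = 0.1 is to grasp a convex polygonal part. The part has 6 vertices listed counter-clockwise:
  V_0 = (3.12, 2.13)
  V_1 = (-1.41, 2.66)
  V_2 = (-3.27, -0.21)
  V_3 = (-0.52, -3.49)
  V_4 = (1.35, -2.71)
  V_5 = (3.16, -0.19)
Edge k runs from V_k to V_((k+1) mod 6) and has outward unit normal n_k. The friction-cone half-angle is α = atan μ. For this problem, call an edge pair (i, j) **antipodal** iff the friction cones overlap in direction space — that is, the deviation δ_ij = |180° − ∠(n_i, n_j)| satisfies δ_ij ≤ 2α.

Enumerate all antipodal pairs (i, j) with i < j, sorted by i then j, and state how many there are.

α = atan 0.1 = 5.71°;  2α = 11.42°
n_0 = (+0.1162, +0.9932)
n_1 = (-0.8392, +0.5439)
n_2 = (-0.7663, -0.6425)
n_3 = (+0.3850, -0.9229)
n_4 = (+0.8122, -0.5834)
n_5 = (+0.9999, +0.0172)
  (0,1): δ = 116.27°  ·
  (0,2): δ = 43.35°  ·
  (0,3): δ = 29.31°  ·
  (0,4): δ = 60.99°  ·
  (0,5): δ = 97.66°  ·
  (1,2): δ = 107.08°  ·
  (1,3): δ = 34.41°  ·
  (1,4): δ = 2.74°  ✓
  (1,5): δ = 33.93°  ·
  (2,3): δ = 107.34°  ·
  (2,4): δ = 75.66°  ·
  (2,5): δ = 38.99°  ·
  (3,4): δ = 148.33°  ·
  (3,5): δ = 111.65°  ·
  (4,5): δ = 143.32°  ·
antipodal pairs: 1

count = 1; pairs: (1,4)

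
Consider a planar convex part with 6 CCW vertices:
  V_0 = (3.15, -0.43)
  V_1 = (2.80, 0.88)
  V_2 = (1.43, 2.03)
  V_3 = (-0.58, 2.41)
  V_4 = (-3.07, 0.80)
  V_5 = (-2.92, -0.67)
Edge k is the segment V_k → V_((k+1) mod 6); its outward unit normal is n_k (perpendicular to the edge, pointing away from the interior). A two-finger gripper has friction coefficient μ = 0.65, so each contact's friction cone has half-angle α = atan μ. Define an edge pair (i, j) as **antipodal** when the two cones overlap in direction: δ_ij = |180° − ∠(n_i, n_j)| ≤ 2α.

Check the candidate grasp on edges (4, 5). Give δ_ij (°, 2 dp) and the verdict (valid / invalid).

δ = 93.56°, invalid

α = atan 0.65 = 33.02°;  2α = 66.05°
edge 4: e_4 = (+0.15, -1.47);  n_4 = (-0.9948, -0.1015)
edge 5: e_5 = (+6.07, +0.24);  n_5 = (+0.0395, -0.9992)
∠(n_4, n_5) = 86.44°
δ = |180° − 86.44°| = 93.56°
93.56° > 2α = 66.05°  →  invalid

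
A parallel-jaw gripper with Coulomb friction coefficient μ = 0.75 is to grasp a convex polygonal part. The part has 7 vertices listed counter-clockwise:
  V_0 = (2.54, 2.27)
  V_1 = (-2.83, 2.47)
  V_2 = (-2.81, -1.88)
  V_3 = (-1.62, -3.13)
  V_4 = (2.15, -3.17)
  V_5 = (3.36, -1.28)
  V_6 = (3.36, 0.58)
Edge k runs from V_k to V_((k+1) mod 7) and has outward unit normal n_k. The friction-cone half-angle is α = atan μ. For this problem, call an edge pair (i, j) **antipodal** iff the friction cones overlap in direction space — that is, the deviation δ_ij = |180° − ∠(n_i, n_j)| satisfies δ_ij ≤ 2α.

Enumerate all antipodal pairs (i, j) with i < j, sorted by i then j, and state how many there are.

count = 9; pairs: (0,2), (0,3), (0,4), (1,4), (1,5), (1,6), (2,5), (2,6), (3,6)

α = atan 0.75 = 36.87°;  2α = 73.74°
n_0 = (+0.0372, +0.9993)
n_1 = (-1.0000, -0.0046)
n_2 = (-0.7243, -0.6895)
n_3 = (-0.0106, -0.9999)
n_4 = (+0.8422, -0.5392)
n_5 = (+1.0000, -0.0000)
n_6 = (+0.8997, +0.4365)
  (0,1): δ = 87.60°  ·
  (0,2): δ = 44.28°  ✓
  (0,3): δ = 1.53°  ✓
  (0,4): δ = 59.51°  ✓
  (0,5): δ = 92.13°  ·
  (0,6): δ = 118.02°  ·
  (1,2): δ = 136.67°  ·
  (1,3): δ = 90.87°  ·
  (1,4): δ = 32.89°  ✓
  (1,5): δ = 0.26°  ✓
  (1,6): δ = 25.62°  ✓
  (2,3): δ = 134.20°  ·
  (2,4): δ = 76.22°  ·
  (2,5): δ = 43.59°  ✓
  (2,6): δ = 17.71°  ✓
  (3,4): δ = 122.02°  ·
  (3,5): δ = 89.39°  ·
  (3,6): δ = 63.51°  ✓
  (4,5): δ = 147.37°  ·
  (4,6): δ = 121.49°  ·
  (5,6): δ = 154.12°  ·
antipodal pairs: 9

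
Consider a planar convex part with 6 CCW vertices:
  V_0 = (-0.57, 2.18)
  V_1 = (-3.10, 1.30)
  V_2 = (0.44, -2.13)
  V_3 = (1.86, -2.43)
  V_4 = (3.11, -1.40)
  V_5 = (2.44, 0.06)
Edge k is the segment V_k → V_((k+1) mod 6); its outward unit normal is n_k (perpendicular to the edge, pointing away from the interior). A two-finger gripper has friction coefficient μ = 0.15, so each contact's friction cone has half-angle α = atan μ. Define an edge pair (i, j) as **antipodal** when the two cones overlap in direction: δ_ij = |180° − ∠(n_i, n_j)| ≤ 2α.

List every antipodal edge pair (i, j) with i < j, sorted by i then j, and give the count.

count = 1; pairs: (1,5)

α = atan 0.15 = 8.53°;  2α = 17.06°
n_0 = (-0.3285, +0.9445)
n_1 = (-0.6959, -0.7182)
n_2 = (-0.2067, -0.9784)
n_3 = (+0.6359, -0.7718)
n_4 = (+0.9089, +0.4171)
n_5 = (+0.5758, +0.8176)
  (0,1): δ = 63.27°  ·
  (0,2): δ = 31.11°  ·
  (0,3): δ = 20.31°  ·
  (0,4): δ = 95.47°  ·
  (0,5): δ = 125.66°  ·
  (1,2): δ = 147.83°  ·
  (1,3): δ = 96.42°  ·
  (1,4): δ = 21.25°  ·
  (1,5): δ = 8.94°  ✓
  (2,3): δ = 128.58°  ·
  (2,4): δ = 53.42°  ·
  (2,5): δ = 23.23°  ·
  (3,4): δ = 104.84°  ·
  (3,5): δ = 74.65°  ·
  (4,5): δ = 149.81°  ·
antipodal pairs: 1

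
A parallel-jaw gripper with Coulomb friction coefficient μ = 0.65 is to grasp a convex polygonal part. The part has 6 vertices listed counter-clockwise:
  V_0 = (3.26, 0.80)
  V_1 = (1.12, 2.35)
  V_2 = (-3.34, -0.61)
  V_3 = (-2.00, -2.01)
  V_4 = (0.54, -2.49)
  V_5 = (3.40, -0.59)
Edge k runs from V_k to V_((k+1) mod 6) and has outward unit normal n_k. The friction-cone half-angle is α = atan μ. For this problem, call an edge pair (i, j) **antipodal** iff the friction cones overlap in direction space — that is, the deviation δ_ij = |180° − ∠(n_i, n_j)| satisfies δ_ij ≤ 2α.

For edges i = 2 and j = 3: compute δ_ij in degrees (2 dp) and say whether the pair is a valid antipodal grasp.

δ = 144.45°, invalid

α = atan 0.65 = 33.02°;  2α = 66.05°
edge 2: e_2 = (+1.34, -1.40);  n_2 = (-0.7224, -0.6915)
edge 3: e_3 = (+2.54, -0.48);  n_3 = (-0.1857, -0.9826)
∠(n_2, n_3) = 35.55°
δ = |180° − 35.55°| = 144.45°
144.45° > 2α = 66.05°  →  invalid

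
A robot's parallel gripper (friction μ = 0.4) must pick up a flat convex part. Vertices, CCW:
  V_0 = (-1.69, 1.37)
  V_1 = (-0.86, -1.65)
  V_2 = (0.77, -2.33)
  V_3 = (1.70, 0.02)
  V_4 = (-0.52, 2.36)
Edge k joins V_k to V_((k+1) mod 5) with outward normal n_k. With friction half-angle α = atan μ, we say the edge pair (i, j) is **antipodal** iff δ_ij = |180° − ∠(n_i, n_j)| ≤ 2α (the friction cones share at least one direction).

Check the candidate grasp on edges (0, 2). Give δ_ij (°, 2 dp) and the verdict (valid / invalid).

δ = 36.96°, valid

α = atan 0.4 = 21.80°;  2α = 43.60°
edge 0: e_0 = (+0.83, -3.02);  n_0 = (-0.9642, -0.2650)
edge 2: e_2 = (+0.93, +2.35);  n_2 = (+0.9298, -0.3680)
∠(n_0, n_2) = 143.04°
δ = |180° − 143.04°| = 36.96°
36.96° ≤ 2α = 43.60°  →  valid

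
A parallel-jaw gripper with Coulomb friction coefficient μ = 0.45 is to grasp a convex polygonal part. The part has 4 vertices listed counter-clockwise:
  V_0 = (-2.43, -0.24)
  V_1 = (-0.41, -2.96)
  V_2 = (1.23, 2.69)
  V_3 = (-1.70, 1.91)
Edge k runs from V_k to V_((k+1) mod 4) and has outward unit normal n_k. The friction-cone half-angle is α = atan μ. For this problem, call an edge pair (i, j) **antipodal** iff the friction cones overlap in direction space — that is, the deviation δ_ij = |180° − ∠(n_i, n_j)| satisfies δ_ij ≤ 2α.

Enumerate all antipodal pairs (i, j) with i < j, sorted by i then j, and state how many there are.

count = 1; pairs: (1,3)

α = atan 0.45 = 24.23°;  2α = 48.46°
n_0 = (-0.8028, -0.5962)
n_1 = (+0.9604, -0.2788)
n_2 = (-0.2573, +0.9663)
n_3 = (-0.9469, +0.3215)
  (0,1): δ = 52.79°  ·
  (0,2): δ = 68.31°  ·
  (0,3): δ = 124.65°  ·
  (1,2): δ = 58.91°  ·
  (1,3): δ = 2.57°  ✓
  (2,3): δ = 123.66°  ·
antipodal pairs: 1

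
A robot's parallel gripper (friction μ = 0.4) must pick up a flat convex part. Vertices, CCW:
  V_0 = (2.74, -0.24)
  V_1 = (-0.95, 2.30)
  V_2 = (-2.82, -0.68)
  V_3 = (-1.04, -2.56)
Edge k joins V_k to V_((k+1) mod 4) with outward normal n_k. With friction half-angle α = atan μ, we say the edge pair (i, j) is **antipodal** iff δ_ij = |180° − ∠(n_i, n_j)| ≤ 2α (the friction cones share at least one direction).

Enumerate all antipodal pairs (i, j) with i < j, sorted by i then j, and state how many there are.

count = 2; pairs: (0,2), (1,3)

α = atan 0.4 = 21.80°;  2α = 43.60°
n_0 = (+0.5670, +0.8237)
n_1 = (-0.8470, +0.5315)
n_2 = (-0.7262, -0.6875)
n_3 = (+0.5231, -0.8523)
  (0,1): δ = 87.57°  ·
  (0,2): δ = 12.02°  ✓
  (0,3): δ = 66.08°  ·
  (1,2): δ = 104.46°  ·
  (1,3): δ = 26.35°  ✓
  (2,3): δ = 101.90°  ·
antipodal pairs: 2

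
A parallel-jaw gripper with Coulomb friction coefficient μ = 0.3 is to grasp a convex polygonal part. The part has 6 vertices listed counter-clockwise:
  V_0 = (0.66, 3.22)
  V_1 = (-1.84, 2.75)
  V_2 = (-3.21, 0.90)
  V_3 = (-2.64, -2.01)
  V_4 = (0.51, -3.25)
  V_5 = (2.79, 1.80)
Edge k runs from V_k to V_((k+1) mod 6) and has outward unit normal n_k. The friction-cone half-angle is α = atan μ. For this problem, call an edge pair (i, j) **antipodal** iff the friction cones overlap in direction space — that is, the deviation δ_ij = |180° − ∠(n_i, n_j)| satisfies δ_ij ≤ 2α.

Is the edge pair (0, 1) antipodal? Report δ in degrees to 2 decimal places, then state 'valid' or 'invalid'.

δ = 137.17°, invalid

α = atan 0.3 = 16.70°;  2α = 33.40°
edge 0: e_0 = (-2.50, -0.47);  n_0 = (-0.1848, +0.9828)
edge 1: e_1 = (-1.37, -1.85);  n_1 = (-0.8036, +0.5951)
∠(n_0, n_1) = 42.83°
δ = |180° − 42.83°| = 137.17°
137.17° > 2α = 33.40°  →  invalid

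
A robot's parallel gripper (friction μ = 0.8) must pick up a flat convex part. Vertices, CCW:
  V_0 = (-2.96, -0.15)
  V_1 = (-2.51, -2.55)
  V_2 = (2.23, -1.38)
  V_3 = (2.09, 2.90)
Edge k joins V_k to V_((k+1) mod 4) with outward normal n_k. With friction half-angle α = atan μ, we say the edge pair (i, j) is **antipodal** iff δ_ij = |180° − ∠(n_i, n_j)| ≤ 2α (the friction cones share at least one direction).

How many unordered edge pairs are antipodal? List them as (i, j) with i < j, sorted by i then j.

α = atan 0.8 = 38.66°;  2α = 77.32°
n_0 = (-0.9829, -0.1843)
n_1 = (+0.2396, -0.9709)
n_2 = (+0.9995, +0.0327)
n_3 = (-0.5170, +0.8560)
  (0,1): δ = 86.75°  ·
  (0,2): δ = 8.75°  ✓
  (0,3): δ = 110.51°  ·
  (1,2): δ = 101.99°  ·
  (1,3): δ = 17.26°  ✓
  (2,3): δ = 60.74°  ✓
antipodal pairs: 3

count = 3; pairs: (0,2), (1,3), (2,3)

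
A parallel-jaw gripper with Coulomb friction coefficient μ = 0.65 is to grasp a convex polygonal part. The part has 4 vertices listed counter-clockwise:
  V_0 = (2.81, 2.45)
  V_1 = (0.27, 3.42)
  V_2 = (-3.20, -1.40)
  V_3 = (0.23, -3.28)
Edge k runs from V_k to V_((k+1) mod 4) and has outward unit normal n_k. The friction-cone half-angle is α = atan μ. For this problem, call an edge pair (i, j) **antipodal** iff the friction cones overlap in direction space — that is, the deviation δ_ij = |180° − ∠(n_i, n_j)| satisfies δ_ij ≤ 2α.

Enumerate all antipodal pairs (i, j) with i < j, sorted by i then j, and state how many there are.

count = 2; pairs: (0,2), (1,3)

α = atan 0.65 = 33.02°;  2α = 66.05°
n_0 = (+0.3568, +0.9342)
n_1 = (-0.8116, +0.5843)
n_2 = (-0.4806, -0.8769)
n_3 = (+0.9118, -0.4106)
  (0,1): δ = 104.85°  ·
  (0,2): δ = 7.83°  ✓
  (0,3): δ = 86.66°  ·
  (1,2): δ = 82.98°  ·
  (1,3): δ = 11.51°  ✓
  (2,3): δ = 85.51°  ·
antipodal pairs: 2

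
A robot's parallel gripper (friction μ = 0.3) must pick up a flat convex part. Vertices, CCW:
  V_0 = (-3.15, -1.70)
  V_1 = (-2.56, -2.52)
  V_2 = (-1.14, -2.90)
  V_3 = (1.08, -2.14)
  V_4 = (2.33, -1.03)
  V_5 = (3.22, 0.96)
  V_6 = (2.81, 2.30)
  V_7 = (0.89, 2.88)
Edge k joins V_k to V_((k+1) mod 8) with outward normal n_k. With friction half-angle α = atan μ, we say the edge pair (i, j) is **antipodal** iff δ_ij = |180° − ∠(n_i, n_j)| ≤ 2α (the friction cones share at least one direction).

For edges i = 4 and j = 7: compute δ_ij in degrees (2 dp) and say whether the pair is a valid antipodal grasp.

α = atan 0.3 = 16.70°;  2α = 33.40°
edge 4: e_4 = (+0.89, +1.99);  n_4 = (+0.9129, -0.4083)
edge 7: e_7 = (-4.04, -4.58);  n_7 = (-0.7499, +0.6615)
∠(n_4, n_7) = 162.68°
δ = |180° − 162.68°| = 17.32°
17.32° ≤ 2α = 33.40°  →  valid

δ = 17.32°, valid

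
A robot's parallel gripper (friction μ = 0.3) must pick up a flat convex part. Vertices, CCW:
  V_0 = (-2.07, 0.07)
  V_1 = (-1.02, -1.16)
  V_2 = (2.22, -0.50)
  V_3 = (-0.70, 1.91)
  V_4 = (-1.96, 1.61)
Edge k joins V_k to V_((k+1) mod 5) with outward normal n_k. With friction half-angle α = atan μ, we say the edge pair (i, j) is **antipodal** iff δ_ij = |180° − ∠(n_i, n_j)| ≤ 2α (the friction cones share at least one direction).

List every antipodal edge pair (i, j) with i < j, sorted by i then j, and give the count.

count = 2; pairs: (0,2), (1,3)

α = atan 0.3 = 16.70°;  2α = 33.40°
n_0 = (-0.7606, -0.6493)
n_1 = (+0.1996, -0.9799)
n_2 = (+0.6365, +0.7712)
n_3 = (-0.2316, +0.9728)
n_4 = (-0.9975, +0.0712)
  (0,1): δ = 118.97°  ·
  (0,2): δ = 9.98°  ✓
  (0,3): δ = 62.91°  ·
  (0,4): δ = 135.43°  ·
  (1,2): δ = 51.05°  ·
  (1,3): δ = 1.88°  ✓
  (1,4): δ = 74.40°  ·
  (2,3): δ = 127.07°  ·
  (2,4): δ = 54.55°  ·
  (3,4): δ = 107.48°  ·
antipodal pairs: 2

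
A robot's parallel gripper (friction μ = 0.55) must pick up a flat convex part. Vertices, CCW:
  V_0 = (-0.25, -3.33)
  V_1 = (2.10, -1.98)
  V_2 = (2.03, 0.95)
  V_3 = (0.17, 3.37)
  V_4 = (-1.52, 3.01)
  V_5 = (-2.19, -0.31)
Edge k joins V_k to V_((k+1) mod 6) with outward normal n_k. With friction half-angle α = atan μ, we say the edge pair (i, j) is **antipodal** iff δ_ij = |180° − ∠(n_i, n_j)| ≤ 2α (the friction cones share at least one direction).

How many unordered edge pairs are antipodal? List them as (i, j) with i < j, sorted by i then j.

count = 6; pairs: (0,3), (0,4), (1,4), (1,5), (2,4), (2,5)

α = atan 0.55 = 28.81°;  2α = 57.62°
n_0 = (+0.4981, -0.8671)
n_1 = (+0.9997, +0.0239)
n_2 = (+0.7929, +0.6094)
n_3 = (-0.2083, +0.9781)
n_4 = (-0.9802, +0.1978)
n_5 = (-0.8414, -0.5405)
  (0,1): δ = 118.51°  ·
  (0,2): δ = 82.33°  ·
  (0,3): δ = 17.85°  ✓
  (0,4): δ = 48.71°  ✓
  (0,5): δ = 92.84°  ·
  (1,2): δ = 143.82°  ·
  (1,3): δ = 79.34°  ·
  (1,4): δ = 12.78°  ✓
  (1,5): δ = 31.35°  ✓
  (2,3): δ = 115.52°  ·
  (2,4): δ = 48.96°  ✓
  (2,5): δ = 4.83°  ✓
  (3,4): δ = 113.43°  ·
  (3,5): δ = 69.31°  ·
  (4,5): δ = 135.87°  ·
antipodal pairs: 6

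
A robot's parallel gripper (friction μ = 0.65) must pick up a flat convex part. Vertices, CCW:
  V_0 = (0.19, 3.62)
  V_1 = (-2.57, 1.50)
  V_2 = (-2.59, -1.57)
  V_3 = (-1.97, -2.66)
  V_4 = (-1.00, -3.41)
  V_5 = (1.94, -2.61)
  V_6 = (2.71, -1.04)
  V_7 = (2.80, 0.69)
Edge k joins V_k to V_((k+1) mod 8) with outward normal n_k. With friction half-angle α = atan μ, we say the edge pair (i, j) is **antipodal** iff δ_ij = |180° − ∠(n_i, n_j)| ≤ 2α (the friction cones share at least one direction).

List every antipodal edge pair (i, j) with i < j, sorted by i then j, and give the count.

α = atan 0.65 = 33.02°;  2α = 66.05°
n_0 = (-0.6092, +0.7931)
n_1 = (-1.0000, +0.0065)
n_2 = (-0.8692, -0.4944)
n_3 = (-0.6117, -0.7911)
n_4 = (+0.2626, -0.9649)
n_5 = (+0.8978, -0.4403)
n_6 = (+0.9986, -0.0520)
n_7 = (+0.7467, +0.6652)
  (0,1): δ = 127.90°  ·
  (0,2): δ = 97.90°  ·
  (0,3): δ = 75.24°  ·
  (0,4): δ = 22.31°  ✓
  (0,5): δ = 26.35°  ✓
  (0,6): δ = 49.49°  ✓
  (0,7): δ = 94.17°  ·
  (1,2): δ = 150.00°  ·
  (1,3): δ = 127.34°  ·
  (1,4): δ = 74.40°  ·
  (1,5): δ = 25.75°  ✓
  (1,6): δ = 2.60°  ✓
  (1,7): δ = 42.07°  ✓
  (2,3): δ = 157.34°  ·
  (2,4): δ = 104.41°  ·
  (2,5): δ = 55.76°  ✓
  (2,6): δ = 32.61°  ✓
  (2,7): δ = 12.06°  ✓
  (3,4): δ = 127.07°  ·
  (3,5): δ = 78.41°  ·
  (3,6): δ = 55.27°  ✓
  (3,7): δ = 10.59°  ✓
  (4,5): δ = 131.35°  ·
  (4,6): δ = 108.20°  ·
  (4,7): δ = 63.53°  ✓
  (5,6): δ = 156.85°  ·
  (5,7): δ = 112.18°  ·
  (6,7): δ = 135.33°  ·
antipodal pairs: 12

count = 12; pairs: (0,4), (0,5), (0,6), (1,5), (1,6), (1,7), (2,5), (2,6), (2,7), (3,6), (3,7), (4,7)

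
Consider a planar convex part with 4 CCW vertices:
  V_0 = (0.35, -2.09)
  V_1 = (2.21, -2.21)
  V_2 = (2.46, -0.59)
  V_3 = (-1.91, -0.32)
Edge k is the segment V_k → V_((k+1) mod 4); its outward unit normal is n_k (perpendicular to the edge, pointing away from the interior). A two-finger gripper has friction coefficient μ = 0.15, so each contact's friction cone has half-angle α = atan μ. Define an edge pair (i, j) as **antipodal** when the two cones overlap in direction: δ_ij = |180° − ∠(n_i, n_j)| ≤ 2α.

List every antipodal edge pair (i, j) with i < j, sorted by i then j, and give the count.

count = 1; pairs: (0,2)

α = atan 0.15 = 8.53°;  2α = 17.06°
n_0 = (-0.0644, -0.9979)
n_1 = (+0.9883, -0.1525)
n_2 = (+0.0617, +0.9981)
n_3 = (-0.6166, -0.7873)
  (0,1): δ = 95.08°  ·
  (0,2): δ = 0.16°  ✓
  (0,3): δ = 145.62°  ·
  (1,2): δ = 84.76°  ·
  (1,3): δ = 60.71°  ·
  (2,3): δ = 34.53°  ·
antipodal pairs: 1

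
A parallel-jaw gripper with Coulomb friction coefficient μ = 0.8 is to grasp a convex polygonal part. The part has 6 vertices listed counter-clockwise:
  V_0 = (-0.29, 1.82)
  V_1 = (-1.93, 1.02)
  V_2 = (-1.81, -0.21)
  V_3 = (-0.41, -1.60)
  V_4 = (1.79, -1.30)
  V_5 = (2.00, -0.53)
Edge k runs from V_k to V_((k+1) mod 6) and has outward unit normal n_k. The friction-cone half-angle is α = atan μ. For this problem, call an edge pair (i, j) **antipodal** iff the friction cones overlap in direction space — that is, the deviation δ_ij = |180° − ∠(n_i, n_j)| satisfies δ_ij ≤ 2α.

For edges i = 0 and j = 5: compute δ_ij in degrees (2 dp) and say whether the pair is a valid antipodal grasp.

α = atan 0.8 = 38.66°;  2α = 77.32°
edge 0: e_0 = (-1.64, -0.80);  n_0 = (-0.4384, +0.8988)
edge 5: e_5 = (-2.29, +2.35);  n_5 = (+0.7162, +0.6979)
∠(n_0, n_5) = 71.74°
δ = |180° − 71.74°| = 108.26°
108.26° > 2α = 77.32°  →  invalid

δ = 108.26°, invalid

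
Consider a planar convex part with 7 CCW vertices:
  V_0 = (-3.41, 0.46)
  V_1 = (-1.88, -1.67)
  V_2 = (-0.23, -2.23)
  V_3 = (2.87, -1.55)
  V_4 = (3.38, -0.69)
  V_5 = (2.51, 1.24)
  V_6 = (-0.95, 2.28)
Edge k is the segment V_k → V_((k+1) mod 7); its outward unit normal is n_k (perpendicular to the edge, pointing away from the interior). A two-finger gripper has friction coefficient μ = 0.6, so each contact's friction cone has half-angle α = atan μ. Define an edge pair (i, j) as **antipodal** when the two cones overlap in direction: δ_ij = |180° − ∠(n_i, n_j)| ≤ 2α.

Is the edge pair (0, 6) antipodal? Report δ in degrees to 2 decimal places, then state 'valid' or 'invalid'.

δ = 90.81°, invalid

α = atan 0.6 = 30.96°;  2α = 61.93°
edge 0: e_0 = (+1.53, -2.13);  n_0 = (-0.8122, -0.5834)
edge 6: e_6 = (-2.46, -1.82);  n_6 = (-0.5948, +0.8039)
∠(n_0, n_6) = 89.19°
δ = |180° − 89.19°| = 90.81°
90.81° > 2α = 61.93°  →  invalid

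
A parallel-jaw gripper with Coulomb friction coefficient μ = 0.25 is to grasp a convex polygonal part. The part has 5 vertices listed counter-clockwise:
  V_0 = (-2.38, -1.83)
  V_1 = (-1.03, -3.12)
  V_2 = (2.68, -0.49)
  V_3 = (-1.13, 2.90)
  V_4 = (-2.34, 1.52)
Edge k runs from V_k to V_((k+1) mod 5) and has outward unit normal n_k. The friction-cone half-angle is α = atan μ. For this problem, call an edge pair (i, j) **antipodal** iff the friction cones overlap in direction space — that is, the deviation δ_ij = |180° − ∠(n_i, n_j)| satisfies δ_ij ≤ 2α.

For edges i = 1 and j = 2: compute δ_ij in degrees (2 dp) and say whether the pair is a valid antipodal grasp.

α = atan 0.25 = 14.04°;  2α = 28.07°
edge 1: e_1 = (+3.71, +2.63);  n_1 = (+0.5783, -0.8158)
edge 2: e_2 = (-3.81, +3.39);  n_2 = (+0.6647, +0.7471)
∠(n_1, n_2) = 103.01°
δ = |180° − 103.01°| = 76.99°
76.99° > 2α = 28.07°  →  invalid

δ = 76.99°, invalid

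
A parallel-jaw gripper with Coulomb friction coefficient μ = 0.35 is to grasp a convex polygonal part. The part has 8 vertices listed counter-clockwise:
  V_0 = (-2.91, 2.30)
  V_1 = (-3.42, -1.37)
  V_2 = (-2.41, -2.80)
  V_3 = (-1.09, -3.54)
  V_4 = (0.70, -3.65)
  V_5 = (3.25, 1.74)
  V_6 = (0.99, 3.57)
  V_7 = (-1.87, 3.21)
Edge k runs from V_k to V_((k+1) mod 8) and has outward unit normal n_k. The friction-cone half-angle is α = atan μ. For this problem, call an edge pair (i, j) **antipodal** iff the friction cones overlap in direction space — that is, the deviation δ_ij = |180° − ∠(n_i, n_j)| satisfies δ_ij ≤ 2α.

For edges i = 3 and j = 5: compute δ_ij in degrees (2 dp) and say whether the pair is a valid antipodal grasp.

α = atan 0.35 = 19.29°;  2α = 38.58°
edge 3: e_3 = (+1.79, -0.11);  n_3 = (-0.0613, -0.9981)
edge 5: e_5 = (-2.26, +1.83);  n_5 = (+0.6293, +0.7772)
∠(n_3, n_5) = 144.52°
δ = |180° − 144.52°| = 35.48°
35.48° ≤ 2α = 38.58°  →  valid

δ = 35.48°, valid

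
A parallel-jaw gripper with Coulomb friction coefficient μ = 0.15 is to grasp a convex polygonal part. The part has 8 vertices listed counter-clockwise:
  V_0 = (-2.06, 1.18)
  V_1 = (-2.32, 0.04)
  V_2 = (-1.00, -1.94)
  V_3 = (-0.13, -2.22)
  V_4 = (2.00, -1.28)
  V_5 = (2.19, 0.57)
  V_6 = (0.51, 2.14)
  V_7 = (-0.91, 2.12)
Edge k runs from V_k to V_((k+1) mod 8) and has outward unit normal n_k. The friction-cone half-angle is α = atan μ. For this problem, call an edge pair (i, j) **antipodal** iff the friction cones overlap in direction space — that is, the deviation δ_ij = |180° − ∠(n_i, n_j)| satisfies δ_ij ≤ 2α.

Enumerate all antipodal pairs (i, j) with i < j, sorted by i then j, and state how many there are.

α = atan 0.15 = 8.53°;  2α = 17.06°
n_0 = (-0.9750, +0.2224)
n_1 = (-0.8321, -0.5547)
n_2 = (-0.3064, -0.9519)
n_3 = (+0.4037, -0.9149)
n_4 = (+0.9948, -0.1022)
n_5 = (+0.6828, +0.7306)
n_6 = (-0.0141, +0.9999)
n_7 = (-0.6329, +0.7743)
  (0,1): δ = 133.46°  ·
  (0,2): δ = 94.99°  ·
  (0,3): δ = 53.34°  ·
  (0,4): δ = 6.98°  ✓
  (0,5): δ = 59.79°  ·
  (0,6): δ = 103.65°  ·
  (0,7): δ = 142.11°  ·
  (1,2): δ = 141.53°  ·
  (1,3): δ = 99.88°  ·
  (1,4): δ = 39.55°  ·
  (1,5): δ = 13.25°  ✓
  (1,6): δ = 57.12°  ·
  (1,7): δ = 95.57°  ·
  (2,3): δ = 138.35°  ·
  (2,4): δ = 78.02°  ·
  (2,5): δ = 25.22°  ·
  (2,6): δ = 18.65°  ·
  (2,7): δ = 57.10°  ·
  (3,4): δ = 119.68°  ·
  (3,5): δ = 66.87°  ·
  (3,6): δ = 23.01°  ·
  (3,7): δ = 15.45°  ✓
  (4,5): δ = 127.20°  ·
  (4,6): δ = 83.33°  ·
  (4,7): δ = 44.87°  ·
  (5,6): δ = 136.13°  ·
  (5,7): δ = 97.68°  ·
  (6,7): δ = 141.54°  ·
antipodal pairs: 3

count = 3; pairs: (0,4), (1,5), (3,7)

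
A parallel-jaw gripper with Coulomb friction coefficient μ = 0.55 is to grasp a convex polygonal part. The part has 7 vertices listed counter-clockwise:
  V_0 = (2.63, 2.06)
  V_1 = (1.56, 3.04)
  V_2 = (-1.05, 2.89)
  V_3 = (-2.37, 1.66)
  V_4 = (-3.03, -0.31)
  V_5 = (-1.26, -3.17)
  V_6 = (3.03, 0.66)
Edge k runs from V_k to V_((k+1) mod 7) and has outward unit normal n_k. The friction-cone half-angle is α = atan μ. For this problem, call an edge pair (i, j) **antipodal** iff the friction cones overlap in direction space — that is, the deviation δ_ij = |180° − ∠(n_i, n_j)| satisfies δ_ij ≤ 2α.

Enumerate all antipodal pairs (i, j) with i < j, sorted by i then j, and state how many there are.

α = atan 0.55 = 28.81°;  2α = 57.62°
n_0 = (+0.6754, +0.7374)
n_1 = (-0.0574, +0.9984)
n_2 = (-0.6817, +0.7316)
n_3 = (-0.9482, +0.3177)
n_4 = (-0.8503, -0.5263)
n_5 = (+0.6660, -0.7460)
n_6 = (+0.9615, +0.2747)
  (0,1): δ = 134.22°  ·
  (0,2): δ = 94.54°  ·
  (0,3): δ = 66.04°  ·
  (0,4): δ = 15.76°  ✓
  (0,5): δ = 84.24°  ·
  (0,6): δ = 148.43°  ·
  (1,2): δ = 140.31°  ·
  (1,3): δ = 111.81°  ·
  (1,4): δ = 61.54°  ·
  (1,5): δ = 38.47°  ✓
  (1,6): δ = 102.66°  ·
  (2,3): δ = 151.50°  ·
  (2,4): δ = 101.23°  ·
  (2,5): δ = 1.22°  ✓
  (2,6): δ = 62.97°  ·
  (3,4): δ = 129.73°  ·
  (3,5): δ = 29.72°  ✓
  (3,6): δ = 34.47°  ✓
  (4,5): δ = 79.99°  ·
  (4,6): δ = 15.81°  ✓
  (5,6): δ = 115.81°  ·
antipodal pairs: 6

count = 6; pairs: (0,4), (1,5), (2,5), (3,5), (3,6), (4,6)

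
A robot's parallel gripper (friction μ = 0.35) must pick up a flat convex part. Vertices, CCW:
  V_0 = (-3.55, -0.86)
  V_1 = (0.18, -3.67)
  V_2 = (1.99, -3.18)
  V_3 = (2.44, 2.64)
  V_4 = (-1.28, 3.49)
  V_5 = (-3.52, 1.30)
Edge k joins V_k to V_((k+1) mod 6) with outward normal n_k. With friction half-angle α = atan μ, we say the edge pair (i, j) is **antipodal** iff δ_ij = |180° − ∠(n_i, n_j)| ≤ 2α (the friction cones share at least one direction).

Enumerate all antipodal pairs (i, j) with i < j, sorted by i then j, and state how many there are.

α = atan 0.35 = 19.29°;  2α = 38.58°
n_0 = (-0.6017, -0.7987)
n_1 = (+0.2613, -0.9653)
n_2 = (+0.9970, -0.0771)
n_3 = (+0.2228, +0.9749)
n_4 = (-0.6991, +0.7150)
n_5 = (-0.9999, +0.0139)
  (0,1): δ = 127.86°  ·
  (0,2): δ = 57.43°  ·
  (0,3): δ = 24.12°  ✓
  (0,4): δ = 81.35°  ·
  (0,5): δ = 126.20°  ·
  (1,2): δ = 109.57°  ·
  (1,3): δ = 28.02°  ✓
  (1,4): δ = 29.21°  ✓
  (1,5): δ = 74.06°  ·
  (2,3): δ = 98.45°  ·
  (2,4): δ = 41.23°  ·
  (2,5): δ = 3.63°  ✓
  (3,4): δ = 122.78°  ·
  (3,5): δ = 77.92°  ·
  (4,5): δ = 135.15°  ·
antipodal pairs: 4

count = 4; pairs: (0,3), (1,3), (1,4), (2,5)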